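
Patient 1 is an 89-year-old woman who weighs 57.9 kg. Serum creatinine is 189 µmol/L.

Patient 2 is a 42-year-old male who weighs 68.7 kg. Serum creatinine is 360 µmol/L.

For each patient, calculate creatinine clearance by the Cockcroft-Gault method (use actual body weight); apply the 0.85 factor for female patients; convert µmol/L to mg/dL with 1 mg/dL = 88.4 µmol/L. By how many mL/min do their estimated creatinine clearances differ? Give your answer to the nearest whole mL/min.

Patient 1: SCr = 189 / 88.4 = 2.138 mg/dL
Patient 1: CrCl = (140 − 89) × 57.9 / (72 × 2.138) × 0.85 = 2952.9 / 153.94 × 0.85 ≈ 16.3 mL/min
Patient 2: SCr = 360 / 88.4 = 4.072 mg/dL
Patient 2: CrCl = (140 − 42) × 68.7 / (72 × 4.072) = 6732.6 / 293.18 ≈ 23.0 mL/min
|16.3 − 23.0| = 6.7 mL/min

7 mL/min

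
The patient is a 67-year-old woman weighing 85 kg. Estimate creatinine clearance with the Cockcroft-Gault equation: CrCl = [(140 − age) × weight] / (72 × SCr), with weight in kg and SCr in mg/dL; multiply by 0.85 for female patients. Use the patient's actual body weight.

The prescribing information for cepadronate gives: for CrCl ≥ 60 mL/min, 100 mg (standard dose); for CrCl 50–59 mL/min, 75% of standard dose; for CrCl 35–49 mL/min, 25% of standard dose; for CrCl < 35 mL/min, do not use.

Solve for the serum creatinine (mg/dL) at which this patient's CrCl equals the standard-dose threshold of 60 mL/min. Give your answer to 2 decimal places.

Standard dose requires CrCl ≥ 60 mL/min.
Set (140 − 67) × 85 × 0.85 / (72 × SCr) = 60
SCr = (140 − 67) × 85 × 0.85 / (72 × 60) = 1.221 mg/dL

1.22 mg/dL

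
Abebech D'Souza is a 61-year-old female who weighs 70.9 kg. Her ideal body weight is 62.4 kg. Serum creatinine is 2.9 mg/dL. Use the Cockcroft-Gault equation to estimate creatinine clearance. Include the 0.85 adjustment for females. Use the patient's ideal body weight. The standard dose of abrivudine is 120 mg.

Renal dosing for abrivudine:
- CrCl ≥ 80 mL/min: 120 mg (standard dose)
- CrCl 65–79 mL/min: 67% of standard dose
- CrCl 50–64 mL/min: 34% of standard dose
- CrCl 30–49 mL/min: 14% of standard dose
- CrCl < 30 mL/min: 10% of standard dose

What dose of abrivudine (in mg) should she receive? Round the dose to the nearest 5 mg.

CrCl = (140 − 61) × 62.4 / (72 × 2.9) × 0.85 = 4929.6 / 208.80 × 0.85 ≈ 20.1 mL/min
CrCl ≈ 20 mL/min → bracket < 30 mL/min.
10% of 120 mg = 12 mg → 10 mg

10 mg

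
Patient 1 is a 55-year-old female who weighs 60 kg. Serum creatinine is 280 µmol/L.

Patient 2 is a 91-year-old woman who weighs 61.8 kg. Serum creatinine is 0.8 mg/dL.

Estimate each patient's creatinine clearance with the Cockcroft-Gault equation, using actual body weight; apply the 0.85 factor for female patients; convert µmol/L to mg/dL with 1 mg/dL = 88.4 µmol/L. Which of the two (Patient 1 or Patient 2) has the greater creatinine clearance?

Patient 1: SCr = 280 / 88.4 = 3.167 mg/dL
Patient 1: CrCl = (140 − 55) × 60 / (72 × 3.167) × 0.85 = 5100.0 / 228.02 × 0.85 ≈ 19.0 mL/min
Patient 2: CrCl = (140 − 91) × 61.8 / (72 × 0.8) × 0.85 = 3028.2 / 57.60 × 0.85 ≈ 44.7 mL/min
19.0 vs 44.7 mL/min → Patient 2 is higher.

Patient 2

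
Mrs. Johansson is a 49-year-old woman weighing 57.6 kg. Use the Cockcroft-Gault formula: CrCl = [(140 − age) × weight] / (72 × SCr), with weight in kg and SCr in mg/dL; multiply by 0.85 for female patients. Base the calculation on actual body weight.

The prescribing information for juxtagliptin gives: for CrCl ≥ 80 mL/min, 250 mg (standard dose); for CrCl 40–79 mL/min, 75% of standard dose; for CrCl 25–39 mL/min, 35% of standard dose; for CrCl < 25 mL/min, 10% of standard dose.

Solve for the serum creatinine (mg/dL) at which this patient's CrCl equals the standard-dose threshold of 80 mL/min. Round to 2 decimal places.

Standard dose requires CrCl ≥ 80 mL/min.
Set (140 − 49) × 57.6 × 0.85 / (72 × SCr) = 80
SCr = (140 − 49) × 57.6 × 0.85 / (72 × 80) = 0.774 mg/dL

0.77 mg/dL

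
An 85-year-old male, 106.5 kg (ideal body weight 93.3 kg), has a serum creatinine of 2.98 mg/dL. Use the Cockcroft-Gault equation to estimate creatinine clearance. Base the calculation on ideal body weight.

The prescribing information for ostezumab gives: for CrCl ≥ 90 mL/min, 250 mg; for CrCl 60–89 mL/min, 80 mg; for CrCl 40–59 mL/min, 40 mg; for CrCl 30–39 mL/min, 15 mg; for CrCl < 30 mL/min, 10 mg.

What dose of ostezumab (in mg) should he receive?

10 mg

CrCl = (140 − 85) × 93.3 / (72 × 2.98) = 5131.5 / 214.56 ≈ 23.9 mL/min
CrCl ≈ 24 mL/min → bracket < 30 mL/min.
Dose for this bracket: 10 mg.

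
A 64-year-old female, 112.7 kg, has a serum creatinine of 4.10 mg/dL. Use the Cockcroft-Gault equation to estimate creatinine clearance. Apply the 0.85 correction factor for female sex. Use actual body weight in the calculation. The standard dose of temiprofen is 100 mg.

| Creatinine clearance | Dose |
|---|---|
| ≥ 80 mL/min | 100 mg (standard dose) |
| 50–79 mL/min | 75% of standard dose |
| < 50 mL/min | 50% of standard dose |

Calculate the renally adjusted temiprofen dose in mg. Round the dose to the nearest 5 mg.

CrCl = (140 − 64) × 112.7 / (72 × 4.1) × 0.85 = 8565.2 / 295.20 × 0.85 ≈ 24.7 mL/min
CrCl ≈ 25 mL/min → bracket < 50 mL/min.
50% of 100 mg = 50 mg

50 mg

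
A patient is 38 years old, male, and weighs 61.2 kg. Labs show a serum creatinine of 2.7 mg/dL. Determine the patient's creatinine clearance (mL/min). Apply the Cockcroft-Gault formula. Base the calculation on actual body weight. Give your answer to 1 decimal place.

CrCl = (140 − 38) × 61.2 / (72 × 2.7) = 6242.4 / 194.40 ≈ 32.1 mL/min

32.1 mL/min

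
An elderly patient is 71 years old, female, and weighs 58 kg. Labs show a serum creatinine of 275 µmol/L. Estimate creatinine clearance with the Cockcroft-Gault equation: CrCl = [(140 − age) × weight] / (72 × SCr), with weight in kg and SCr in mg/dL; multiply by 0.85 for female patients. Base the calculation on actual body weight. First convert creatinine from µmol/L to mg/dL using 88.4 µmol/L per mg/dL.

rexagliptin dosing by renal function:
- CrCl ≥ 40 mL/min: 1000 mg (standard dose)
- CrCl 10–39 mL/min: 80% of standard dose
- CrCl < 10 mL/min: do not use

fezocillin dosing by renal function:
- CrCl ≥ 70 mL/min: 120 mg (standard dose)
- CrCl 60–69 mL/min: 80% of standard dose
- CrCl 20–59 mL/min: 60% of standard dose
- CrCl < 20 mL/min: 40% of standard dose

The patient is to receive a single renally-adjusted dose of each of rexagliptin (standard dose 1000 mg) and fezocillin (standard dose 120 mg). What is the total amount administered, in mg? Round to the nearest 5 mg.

850 mg

SCr = 275 / 88.4 = 3.111 mg/dL
CrCl = (140 − 71) × 58 / (72 × 3.111) × 0.85 = 4002.0 / 223.99 × 0.85 ≈ 15.2 mL/min
CrCl ≈ 15 mL/min.
rexagliptin: 10–39 mL/min → 80% of 1000 mg = 800 mg.
fezocillin: < 20 mL/min → 40% of 120 mg = 48 mg.
Total = 800 + 48 = 848 mg.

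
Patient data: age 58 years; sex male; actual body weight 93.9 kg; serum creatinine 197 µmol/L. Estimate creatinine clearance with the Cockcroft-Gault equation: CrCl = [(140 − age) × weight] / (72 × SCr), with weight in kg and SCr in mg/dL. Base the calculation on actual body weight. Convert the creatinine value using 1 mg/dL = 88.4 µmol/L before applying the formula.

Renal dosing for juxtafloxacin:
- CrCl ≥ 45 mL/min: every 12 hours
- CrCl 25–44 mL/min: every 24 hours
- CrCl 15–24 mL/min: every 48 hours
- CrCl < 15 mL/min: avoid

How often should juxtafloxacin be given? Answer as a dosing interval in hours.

every 12 hours

SCr = 197 / 88.4 = 2.229 mg/dL
CrCl = (140 − 58) × 93.9 / (72 × 2.229) = 7699.8 / 160.49 ≈ 48.0 mL/min
CrCl ≈ 48 mL/min → bracket ≥ 45 mL/min → every 12 hours.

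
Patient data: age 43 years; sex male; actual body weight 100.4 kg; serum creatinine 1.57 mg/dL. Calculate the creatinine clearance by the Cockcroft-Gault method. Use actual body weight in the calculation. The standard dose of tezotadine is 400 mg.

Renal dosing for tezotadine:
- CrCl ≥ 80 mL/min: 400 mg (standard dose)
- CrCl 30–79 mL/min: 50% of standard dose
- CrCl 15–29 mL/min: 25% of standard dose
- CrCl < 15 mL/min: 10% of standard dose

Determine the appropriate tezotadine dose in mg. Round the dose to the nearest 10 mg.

400 mg

CrCl = (140 − 43) × 100.4 / (72 × 1.57) = 9738.8 / 113.04 ≈ 86.2 mL/min
CrCl ≈ 86 mL/min → bracket ≥ 80 mL/min.
100% of 400 mg = 400 mg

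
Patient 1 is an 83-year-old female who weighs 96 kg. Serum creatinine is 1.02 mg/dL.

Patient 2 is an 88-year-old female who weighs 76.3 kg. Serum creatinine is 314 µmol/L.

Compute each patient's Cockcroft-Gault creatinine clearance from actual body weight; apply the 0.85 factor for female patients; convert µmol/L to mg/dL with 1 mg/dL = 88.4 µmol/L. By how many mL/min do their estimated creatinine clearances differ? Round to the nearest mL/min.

50 mL/min

Patient 1: CrCl = (140 − 83) × 96 / (72 × 1.02) × 0.85 = 5472.0 / 73.44 × 0.85 ≈ 63.3 mL/min
Patient 2: SCr = 314 / 88.4 = 3.552 mg/dL
Patient 2: CrCl = (140 − 88) × 76.3 / (72 × 3.552) × 0.85 = 3967.6 / 255.74 × 0.85 ≈ 13.2 mL/min
|63.3 − 13.2| = 50.1 mL/min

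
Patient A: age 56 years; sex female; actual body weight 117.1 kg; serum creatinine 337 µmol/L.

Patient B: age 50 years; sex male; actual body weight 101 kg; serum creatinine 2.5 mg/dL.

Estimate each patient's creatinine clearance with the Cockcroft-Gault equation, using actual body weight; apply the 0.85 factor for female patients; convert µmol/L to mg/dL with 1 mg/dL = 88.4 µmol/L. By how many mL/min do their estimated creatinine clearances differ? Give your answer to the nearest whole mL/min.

20 mL/min

Patient A: SCr = 337 / 88.4 = 3.812 mg/dL
Patient A: CrCl = (140 − 56) × 117.1 / (72 × 3.812) × 0.85 = 9836.4 / 274.46 × 0.85 ≈ 30.5 mL/min
Patient B: CrCl = (140 − 50) × 101 / (72 × 2.5) = 9090.0 / 180.00 ≈ 50.5 mL/min
|30.5 − 50.5| = 20.0 mL/min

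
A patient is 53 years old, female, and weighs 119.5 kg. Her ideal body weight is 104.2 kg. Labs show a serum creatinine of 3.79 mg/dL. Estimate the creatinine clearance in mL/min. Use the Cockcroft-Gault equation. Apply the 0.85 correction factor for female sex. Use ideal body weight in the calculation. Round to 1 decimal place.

CrCl = (140 − 53) × 104.2 / (72 × 3.79) × 0.85 = 9065.4 / 272.88 × 0.85 ≈ 28.2 mL/min

28.2 mL/min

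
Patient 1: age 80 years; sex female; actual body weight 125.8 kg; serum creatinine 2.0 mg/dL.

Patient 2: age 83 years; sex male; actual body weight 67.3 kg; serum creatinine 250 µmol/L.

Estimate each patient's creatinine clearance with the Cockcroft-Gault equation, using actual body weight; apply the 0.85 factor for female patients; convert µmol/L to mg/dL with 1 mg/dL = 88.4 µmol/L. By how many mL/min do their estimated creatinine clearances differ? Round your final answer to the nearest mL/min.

26 mL/min

Patient 1: CrCl = (140 − 80) × 125.8 / (72 × 2) × 0.85 = 7548.0 / 144.00 × 0.85 ≈ 44.6 mL/min
Patient 2: SCr = 250 / 88.4 = 2.828 mg/dL
Patient 2: CrCl = (140 − 83) × 67.3 / (72 × 2.828) = 3836.1 / 203.62 ≈ 18.8 mL/min
|44.6 − 18.8| = 25.8 mL/min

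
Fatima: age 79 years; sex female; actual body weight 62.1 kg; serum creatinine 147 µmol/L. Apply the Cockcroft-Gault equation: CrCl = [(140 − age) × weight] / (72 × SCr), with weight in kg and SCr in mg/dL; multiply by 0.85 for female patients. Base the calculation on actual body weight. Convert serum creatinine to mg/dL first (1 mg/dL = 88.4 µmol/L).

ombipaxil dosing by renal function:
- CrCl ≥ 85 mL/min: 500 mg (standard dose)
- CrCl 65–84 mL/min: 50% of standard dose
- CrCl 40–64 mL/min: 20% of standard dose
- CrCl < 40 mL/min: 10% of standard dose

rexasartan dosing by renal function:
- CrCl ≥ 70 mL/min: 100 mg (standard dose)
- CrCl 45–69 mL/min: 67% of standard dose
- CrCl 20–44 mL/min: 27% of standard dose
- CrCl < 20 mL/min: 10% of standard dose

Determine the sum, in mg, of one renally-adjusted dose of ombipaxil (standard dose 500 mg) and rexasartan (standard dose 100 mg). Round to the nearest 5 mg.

SCr = 147 / 88.4 = 1.663 mg/dL
CrCl = (140 − 79) × 62.1 / (72 × 1.663) × 0.85 = 3788.1 / 119.74 × 0.85 ≈ 26.9 mL/min
CrCl ≈ 27 mL/min.
ombipaxil: < 40 mL/min → 10% of 500 mg = 50 mg.
rexasartan: 20–44 mL/min → 27% of 100 mg = 27 mg.
Total = 50 + 27 = 77 mg.

75 mg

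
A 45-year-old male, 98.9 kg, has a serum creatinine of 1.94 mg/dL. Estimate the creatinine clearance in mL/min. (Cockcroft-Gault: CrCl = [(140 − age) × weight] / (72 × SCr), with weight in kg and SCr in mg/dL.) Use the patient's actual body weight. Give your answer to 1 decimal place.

67.3 mL/min

CrCl = (140 − 45) × 98.9 / (72 × 1.94) = 9395.5 / 139.68 ≈ 67.3 mL/min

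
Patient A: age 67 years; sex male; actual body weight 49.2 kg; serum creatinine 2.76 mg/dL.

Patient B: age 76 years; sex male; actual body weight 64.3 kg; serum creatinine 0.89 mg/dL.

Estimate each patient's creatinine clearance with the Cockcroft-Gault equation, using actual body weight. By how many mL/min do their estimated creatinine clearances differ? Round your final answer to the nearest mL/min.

Patient A: CrCl = (140 − 67) × 49.2 / (72 × 2.76) = 3591.6 / 198.72 ≈ 18.1 mL/min
Patient B: CrCl = (140 − 76) × 64.3 / (72 × 0.89) = 4115.2 / 64.08 ≈ 64.2 mL/min
|18.1 − 64.2| = 46.1 mL/min

46 mL/min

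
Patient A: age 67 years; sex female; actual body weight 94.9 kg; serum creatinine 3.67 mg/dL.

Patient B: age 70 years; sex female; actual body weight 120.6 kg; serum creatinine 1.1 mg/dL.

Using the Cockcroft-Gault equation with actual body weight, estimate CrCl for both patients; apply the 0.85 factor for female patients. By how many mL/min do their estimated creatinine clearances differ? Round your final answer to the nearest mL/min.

Patient A: CrCl = (140 − 67) × 94.9 / (72 × 3.67) × 0.85 = 6927.7 / 264.24 × 0.85 ≈ 22.3 mL/min
Patient B: CrCl = (140 − 70) × 120.6 / (72 × 1.1) × 0.85 = 8442.0 / 79.20 × 0.85 ≈ 90.6 mL/min
|22.3 − 90.6| = 68.3 mL/min

68 mL/min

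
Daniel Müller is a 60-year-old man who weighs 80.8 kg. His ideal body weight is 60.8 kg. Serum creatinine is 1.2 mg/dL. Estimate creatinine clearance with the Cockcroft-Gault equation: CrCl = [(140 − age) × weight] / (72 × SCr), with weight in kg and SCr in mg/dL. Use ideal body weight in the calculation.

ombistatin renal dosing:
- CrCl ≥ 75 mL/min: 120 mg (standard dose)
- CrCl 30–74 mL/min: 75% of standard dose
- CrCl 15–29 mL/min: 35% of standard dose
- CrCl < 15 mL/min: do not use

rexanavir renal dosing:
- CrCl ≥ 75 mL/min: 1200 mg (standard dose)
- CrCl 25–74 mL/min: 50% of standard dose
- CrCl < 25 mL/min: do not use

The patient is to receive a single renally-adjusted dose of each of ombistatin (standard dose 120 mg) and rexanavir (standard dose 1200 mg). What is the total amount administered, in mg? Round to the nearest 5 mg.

690 mg

CrCl = (140 − 60) × 60.8 / (72 × 1.2) = 4864.0 / 86.40 ≈ 56.3 mL/min
CrCl ≈ 56 mL/min.
ombistatin: 30–74 mL/min → 75% of 120 mg = 90 mg.
rexanavir: 25–74 mL/min → 50% of 1200 mg = 600 mg.
Total = 90 + 600 = 690 mg.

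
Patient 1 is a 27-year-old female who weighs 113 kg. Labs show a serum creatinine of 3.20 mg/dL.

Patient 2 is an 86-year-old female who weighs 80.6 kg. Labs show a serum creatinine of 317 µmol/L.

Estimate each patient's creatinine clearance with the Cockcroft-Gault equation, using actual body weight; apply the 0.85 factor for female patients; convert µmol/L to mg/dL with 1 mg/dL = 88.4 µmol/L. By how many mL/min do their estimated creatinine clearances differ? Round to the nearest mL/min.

Patient 1: CrCl = (140 − 27) × 113 / (72 × 3.2) × 0.85 = 12769.0 / 230.40 × 0.85 ≈ 47.1 mL/min
Patient 2: SCr = 317 / 88.4 = 3.586 mg/dL
Patient 2: CrCl = (140 − 86) × 80.6 / (72 × 3.586) × 0.85 = 4352.4 / 258.19 × 0.85 ≈ 14.3 mL/min
|47.1 − 14.3| = 32.8 mL/min

33 mL/min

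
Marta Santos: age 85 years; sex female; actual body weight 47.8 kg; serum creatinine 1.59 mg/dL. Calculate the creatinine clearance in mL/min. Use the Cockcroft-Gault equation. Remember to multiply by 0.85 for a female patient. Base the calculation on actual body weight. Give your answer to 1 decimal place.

19.5 mL/min

CrCl = (140 − 85) × 47.8 / (72 × 1.59) × 0.85 = 2629.0 / 114.48 × 0.85 ≈ 19.5 mL/min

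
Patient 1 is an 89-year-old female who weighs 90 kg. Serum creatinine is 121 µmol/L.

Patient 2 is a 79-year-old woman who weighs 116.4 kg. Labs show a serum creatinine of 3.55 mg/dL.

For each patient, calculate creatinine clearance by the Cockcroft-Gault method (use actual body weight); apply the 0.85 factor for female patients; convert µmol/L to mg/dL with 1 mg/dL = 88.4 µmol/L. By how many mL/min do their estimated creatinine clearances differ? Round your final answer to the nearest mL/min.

16 mL/min

Patient 1: SCr = 121 / 88.4 = 1.369 mg/dL
Patient 1: CrCl = (140 − 89) × 90 / (72 × 1.369) × 0.85 = 4590.0 / 98.57 × 0.85 ≈ 39.6 mL/min
Patient 2: CrCl = (140 − 79) × 116.4 / (72 × 3.55) × 0.85 = 7100.4 / 255.60 × 0.85 ≈ 23.6 mL/min
|39.6 − 23.6| = 16.0 mL/min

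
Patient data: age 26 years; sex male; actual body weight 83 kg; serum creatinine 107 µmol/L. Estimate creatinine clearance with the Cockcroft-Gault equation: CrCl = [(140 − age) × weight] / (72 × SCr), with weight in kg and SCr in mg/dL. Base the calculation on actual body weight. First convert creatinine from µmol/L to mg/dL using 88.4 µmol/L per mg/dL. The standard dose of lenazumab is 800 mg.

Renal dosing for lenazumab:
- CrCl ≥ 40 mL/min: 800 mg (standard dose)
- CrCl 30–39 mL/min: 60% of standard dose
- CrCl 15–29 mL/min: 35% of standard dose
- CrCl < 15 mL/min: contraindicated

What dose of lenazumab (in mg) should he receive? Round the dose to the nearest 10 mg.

SCr = 107 / 88.4 = 1.21 mg/dL
CrCl = (140 − 26) × 83 / (72 × 1.21) = 9462.0 / 87.12 ≈ 108.6 mL/min
CrCl ≈ 109 mL/min → bracket ≥ 40 mL/min.
100% of 800 mg = 800 mg

800 mg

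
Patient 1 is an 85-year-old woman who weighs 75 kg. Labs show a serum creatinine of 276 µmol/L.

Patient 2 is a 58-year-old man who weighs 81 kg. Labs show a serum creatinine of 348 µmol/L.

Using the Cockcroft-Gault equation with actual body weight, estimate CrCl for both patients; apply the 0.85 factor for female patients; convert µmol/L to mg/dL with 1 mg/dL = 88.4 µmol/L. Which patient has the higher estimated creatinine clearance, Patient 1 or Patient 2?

Patient 2

Patient 1: SCr = 276 / 88.4 = 3.122 mg/dL
Patient 1: CrCl = (140 − 85) × 75 / (72 × 3.122) × 0.85 = 4125.0 / 224.78 × 0.85 ≈ 15.6 mL/min
Patient 2: SCr = 348 / 88.4 = 3.937 mg/dL
Patient 2: CrCl = (140 − 58) × 81 / (72 × 3.937) = 6642.0 / 283.46 ≈ 23.4 mL/min
15.6 vs 23.4 mL/min → Patient 2 is higher.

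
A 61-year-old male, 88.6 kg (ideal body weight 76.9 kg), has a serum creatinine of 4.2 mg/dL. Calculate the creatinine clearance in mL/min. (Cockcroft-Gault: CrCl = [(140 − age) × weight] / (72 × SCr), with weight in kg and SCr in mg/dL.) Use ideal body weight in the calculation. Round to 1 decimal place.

CrCl = (140 − 61) × 76.9 / (72 × 4.2) = 6075.1 / 302.40 ≈ 20.1 mL/min

20.1 mL/min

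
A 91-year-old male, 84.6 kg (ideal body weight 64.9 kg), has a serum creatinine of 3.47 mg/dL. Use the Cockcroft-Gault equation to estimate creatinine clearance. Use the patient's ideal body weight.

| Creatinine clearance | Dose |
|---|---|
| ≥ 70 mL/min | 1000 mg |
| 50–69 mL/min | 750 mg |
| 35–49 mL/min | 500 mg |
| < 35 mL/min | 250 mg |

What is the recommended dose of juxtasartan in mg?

CrCl = (140 − 91) × 64.9 / (72 × 3.47) = 3180.1 / 249.84 ≈ 12.7 mL/min
CrCl ≈ 13 mL/min → bracket < 35 mL/min.
Dose for this bracket: 250 mg.

250 mg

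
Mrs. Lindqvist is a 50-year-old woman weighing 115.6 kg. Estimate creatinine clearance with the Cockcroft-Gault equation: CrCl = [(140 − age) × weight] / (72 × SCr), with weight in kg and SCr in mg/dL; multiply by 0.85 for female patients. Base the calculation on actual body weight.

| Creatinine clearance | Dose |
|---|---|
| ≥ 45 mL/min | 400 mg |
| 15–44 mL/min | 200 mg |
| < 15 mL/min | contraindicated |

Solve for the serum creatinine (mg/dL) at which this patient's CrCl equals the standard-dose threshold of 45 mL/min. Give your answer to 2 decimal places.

2.73 mg/dL

Standard dose requires CrCl ≥ 45 mL/min.
Set (140 − 50) × 115.6 × 0.85 / (72 × SCr) = 45
SCr = (140 − 50) × 115.6 × 0.85 / (72 × 45) = 2.729 mg/dL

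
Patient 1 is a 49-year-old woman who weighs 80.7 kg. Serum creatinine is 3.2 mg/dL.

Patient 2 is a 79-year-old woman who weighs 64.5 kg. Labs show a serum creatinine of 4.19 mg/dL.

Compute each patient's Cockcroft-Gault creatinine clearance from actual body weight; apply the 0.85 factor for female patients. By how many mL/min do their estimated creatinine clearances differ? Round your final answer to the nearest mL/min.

Patient 1: CrCl = (140 − 49) × 80.7 / (72 × 3.2) × 0.85 = 7343.7 / 230.40 × 0.85 ≈ 27.1 mL/min
Patient 2: CrCl = (140 − 79) × 64.5 / (72 × 4.19) × 0.85 = 3934.5 / 301.68 × 0.85 ≈ 11.1 mL/min
|27.1 − 11.1| = 16.0 mL/min

16 mL/min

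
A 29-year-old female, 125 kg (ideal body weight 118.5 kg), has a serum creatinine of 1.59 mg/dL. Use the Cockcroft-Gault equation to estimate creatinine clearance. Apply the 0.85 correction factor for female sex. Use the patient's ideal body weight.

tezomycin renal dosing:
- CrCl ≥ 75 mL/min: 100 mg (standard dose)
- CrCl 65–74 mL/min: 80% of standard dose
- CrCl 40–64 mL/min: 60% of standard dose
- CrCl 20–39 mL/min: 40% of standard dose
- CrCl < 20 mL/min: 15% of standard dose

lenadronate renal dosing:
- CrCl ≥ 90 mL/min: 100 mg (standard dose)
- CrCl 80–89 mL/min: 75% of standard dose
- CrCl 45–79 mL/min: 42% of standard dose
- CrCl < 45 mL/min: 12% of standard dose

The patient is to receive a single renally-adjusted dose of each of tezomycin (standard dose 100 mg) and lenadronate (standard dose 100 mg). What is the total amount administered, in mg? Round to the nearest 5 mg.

CrCl = (140 − 29) × 118.5 / (72 × 1.59) × 0.85 = 13153.5 / 114.48 × 0.85 ≈ 97.7 mL/min
CrCl ≈ 98 mL/min.
tezomycin: ≥ 75 mL/min → 100% of 100 mg = 100 mg.
lenadronate: ≥ 90 mL/min → 100% of 100 mg = 100 mg.
Total = 100 + 100 = 200 mg.

200 mg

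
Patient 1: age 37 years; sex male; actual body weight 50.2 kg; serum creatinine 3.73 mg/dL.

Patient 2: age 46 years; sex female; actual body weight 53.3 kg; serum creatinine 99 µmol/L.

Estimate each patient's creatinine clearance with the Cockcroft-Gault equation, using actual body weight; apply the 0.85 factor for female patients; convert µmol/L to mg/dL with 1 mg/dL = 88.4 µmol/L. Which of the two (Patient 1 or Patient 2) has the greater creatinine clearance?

Patient 1: CrCl = (140 − 37) × 50.2 / (72 × 3.73) = 5170.6 / 268.56 ≈ 19.3 mL/min
Patient 2: SCr = 99 / 88.4 = 1.12 mg/dL
Patient 2: CrCl = (140 − 46) × 53.3 / (72 × 1.12) × 0.85 = 5010.2 / 80.64 × 0.85 ≈ 52.8 mL/min
19.3 vs 52.8 mL/min → Patient 2 is higher.

Patient 2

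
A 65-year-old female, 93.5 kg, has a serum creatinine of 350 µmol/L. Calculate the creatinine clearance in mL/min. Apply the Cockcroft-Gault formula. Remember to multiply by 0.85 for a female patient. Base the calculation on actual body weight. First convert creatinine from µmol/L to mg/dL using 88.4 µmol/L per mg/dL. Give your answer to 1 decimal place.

SCr = 350 / 88.4 = 3.959 mg/dL
CrCl = (140 − 65) × 93.5 / (72 × 3.959) × 0.85 = 7012.5 / 285.05 × 0.85 ≈ 20.9 mL/min

20.9 mL/min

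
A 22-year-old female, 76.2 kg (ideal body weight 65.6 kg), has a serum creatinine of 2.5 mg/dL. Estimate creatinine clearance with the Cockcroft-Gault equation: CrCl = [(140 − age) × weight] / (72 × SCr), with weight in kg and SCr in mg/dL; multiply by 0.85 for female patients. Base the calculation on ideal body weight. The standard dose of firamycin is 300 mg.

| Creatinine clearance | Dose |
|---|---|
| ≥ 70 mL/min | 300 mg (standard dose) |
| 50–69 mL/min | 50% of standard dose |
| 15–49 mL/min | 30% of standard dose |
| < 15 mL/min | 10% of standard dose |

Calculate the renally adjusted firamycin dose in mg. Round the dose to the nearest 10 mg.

90 mg

CrCl = (140 − 22) × 65.6 / (72 × 2.5) × 0.85 = 7740.8 / 180.00 × 0.85 ≈ 36.6 mL/min
CrCl ≈ 37 mL/min → bracket 15–49 mL/min.
30% of 300 mg = 90 mg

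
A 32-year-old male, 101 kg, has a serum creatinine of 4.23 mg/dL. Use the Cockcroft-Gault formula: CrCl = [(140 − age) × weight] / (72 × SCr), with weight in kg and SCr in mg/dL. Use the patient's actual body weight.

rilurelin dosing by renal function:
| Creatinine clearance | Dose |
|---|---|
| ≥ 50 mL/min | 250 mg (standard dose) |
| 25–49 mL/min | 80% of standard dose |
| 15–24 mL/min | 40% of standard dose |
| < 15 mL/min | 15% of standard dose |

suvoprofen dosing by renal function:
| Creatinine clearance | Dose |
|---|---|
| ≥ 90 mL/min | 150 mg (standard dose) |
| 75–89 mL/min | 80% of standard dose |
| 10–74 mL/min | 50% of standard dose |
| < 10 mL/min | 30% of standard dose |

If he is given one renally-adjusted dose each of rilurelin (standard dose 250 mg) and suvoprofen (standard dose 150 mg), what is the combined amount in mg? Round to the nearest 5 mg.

275 mg

CrCl = (140 − 32) × 101 / (72 × 4.23) = 10908.0 / 304.56 ≈ 35.8 mL/min
CrCl ≈ 36 mL/min.
rilurelin: 25–49 mL/min → 80% of 250 mg = 200 mg.
suvoprofen: 10–74 mL/min → 50% of 150 mg = 75 mg.
Total = 200 + 75 = 275 mg.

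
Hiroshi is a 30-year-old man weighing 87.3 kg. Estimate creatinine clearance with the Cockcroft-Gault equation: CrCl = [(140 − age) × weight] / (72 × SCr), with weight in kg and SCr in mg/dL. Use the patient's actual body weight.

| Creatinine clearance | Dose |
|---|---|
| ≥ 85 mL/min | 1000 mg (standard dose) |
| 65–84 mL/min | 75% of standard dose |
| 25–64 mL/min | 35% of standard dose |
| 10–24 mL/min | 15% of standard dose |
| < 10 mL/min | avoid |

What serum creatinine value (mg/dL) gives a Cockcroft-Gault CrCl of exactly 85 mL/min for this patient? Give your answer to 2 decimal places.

1.57 mg/dL

Standard dose requires CrCl ≥ 85 mL/min.
Set (140 − 30) × 87.3 / (72 × SCr) = 85
SCr = (140 − 30) × 87.3 / (72 × 85) = 1.569 mg/dL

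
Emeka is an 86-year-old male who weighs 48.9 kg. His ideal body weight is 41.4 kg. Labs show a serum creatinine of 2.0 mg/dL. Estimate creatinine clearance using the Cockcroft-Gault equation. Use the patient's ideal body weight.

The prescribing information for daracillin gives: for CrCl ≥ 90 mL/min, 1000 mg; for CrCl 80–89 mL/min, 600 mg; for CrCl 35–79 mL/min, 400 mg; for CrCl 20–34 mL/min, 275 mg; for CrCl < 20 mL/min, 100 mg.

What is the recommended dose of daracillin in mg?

100 mg

CrCl = (140 − 86) × 41.4 / (72 × 2) = 2235.6 / 144.00 ≈ 15.5 mL/min
CrCl ≈ 16 mL/min → bracket < 20 mL/min.
Dose for this bracket: 100 mg.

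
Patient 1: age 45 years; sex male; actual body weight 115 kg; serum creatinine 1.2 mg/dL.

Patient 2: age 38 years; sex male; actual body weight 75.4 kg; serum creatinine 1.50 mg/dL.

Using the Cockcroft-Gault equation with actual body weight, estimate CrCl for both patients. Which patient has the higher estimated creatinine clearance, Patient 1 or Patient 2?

Patient 1: CrCl = (140 − 45) × 115 / (72 × 1.2) = 10925.0 / 86.40 ≈ 126.4 mL/min
Patient 2: CrCl = (140 − 38) × 75.4 / (72 × 1.5) = 7690.8 / 108.00 ≈ 71.2 mL/min
126.4 vs 71.2 mL/min → Patient 1 is higher.

Patient 1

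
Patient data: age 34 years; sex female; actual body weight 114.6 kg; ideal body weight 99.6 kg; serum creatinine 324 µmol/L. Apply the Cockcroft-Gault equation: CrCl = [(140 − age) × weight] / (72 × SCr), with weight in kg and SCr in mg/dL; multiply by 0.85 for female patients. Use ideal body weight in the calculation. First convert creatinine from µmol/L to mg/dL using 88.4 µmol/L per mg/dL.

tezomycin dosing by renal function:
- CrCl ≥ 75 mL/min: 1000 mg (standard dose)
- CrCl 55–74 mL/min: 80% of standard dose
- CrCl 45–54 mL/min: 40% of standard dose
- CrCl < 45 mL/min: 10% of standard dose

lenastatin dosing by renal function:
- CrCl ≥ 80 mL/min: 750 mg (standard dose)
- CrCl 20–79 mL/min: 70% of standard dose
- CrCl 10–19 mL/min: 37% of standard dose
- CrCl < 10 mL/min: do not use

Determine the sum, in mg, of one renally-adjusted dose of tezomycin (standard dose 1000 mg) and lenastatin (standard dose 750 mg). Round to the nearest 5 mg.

625 mg

SCr = 324 / 88.4 = 3.665 mg/dL
CrCl = (140 − 34) × 99.6 / (72 × 3.665) × 0.85 = 10557.6 / 263.88 × 0.85 ≈ 34.0 mL/min
CrCl ≈ 34 mL/min.
tezomycin: < 45 mL/min → 10% of 1000 mg = 100 mg.
lenastatin: 20–79 mL/min → 70% of 750 mg = 525 mg.
Total = 100 + 525 = 625 mg.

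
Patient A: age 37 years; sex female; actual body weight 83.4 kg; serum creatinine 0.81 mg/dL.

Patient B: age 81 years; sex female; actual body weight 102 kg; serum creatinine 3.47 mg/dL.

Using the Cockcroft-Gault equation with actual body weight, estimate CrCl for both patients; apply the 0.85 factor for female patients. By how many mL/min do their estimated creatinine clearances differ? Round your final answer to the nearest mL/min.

105 mL/min

Patient A: CrCl = (140 − 37) × 83.4 / (72 × 0.81) × 0.85 = 8590.2 / 58.32 × 0.85 ≈ 125.2 mL/min
Patient B: CrCl = (140 − 81) × 102 / (72 × 3.47) × 0.85 = 6018.0 / 249.84 × 0.85 ≈ 20.5 mL/min
|125.2 − 20.5| = 104.7 mL/min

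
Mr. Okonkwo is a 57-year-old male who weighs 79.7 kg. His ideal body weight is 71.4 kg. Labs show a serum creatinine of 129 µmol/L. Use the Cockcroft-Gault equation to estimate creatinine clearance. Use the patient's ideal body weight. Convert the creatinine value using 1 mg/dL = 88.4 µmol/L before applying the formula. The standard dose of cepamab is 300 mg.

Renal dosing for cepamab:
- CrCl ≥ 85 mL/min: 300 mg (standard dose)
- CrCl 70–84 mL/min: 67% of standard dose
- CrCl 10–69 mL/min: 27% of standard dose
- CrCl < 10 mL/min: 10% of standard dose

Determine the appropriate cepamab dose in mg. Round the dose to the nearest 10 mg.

SCr = 129 / 88.4 = 1.459 mg/dL
CrCl = (140 − 57) × 71.4 / (72 × 1.459) = 5926.2 / 105.05 ≈ 56.4 mL/min
CrCl ≈ 56 mL/min → bracket 10–69 mL/min.
27% of 300 mg = 81 mg → 80 mg

80 mg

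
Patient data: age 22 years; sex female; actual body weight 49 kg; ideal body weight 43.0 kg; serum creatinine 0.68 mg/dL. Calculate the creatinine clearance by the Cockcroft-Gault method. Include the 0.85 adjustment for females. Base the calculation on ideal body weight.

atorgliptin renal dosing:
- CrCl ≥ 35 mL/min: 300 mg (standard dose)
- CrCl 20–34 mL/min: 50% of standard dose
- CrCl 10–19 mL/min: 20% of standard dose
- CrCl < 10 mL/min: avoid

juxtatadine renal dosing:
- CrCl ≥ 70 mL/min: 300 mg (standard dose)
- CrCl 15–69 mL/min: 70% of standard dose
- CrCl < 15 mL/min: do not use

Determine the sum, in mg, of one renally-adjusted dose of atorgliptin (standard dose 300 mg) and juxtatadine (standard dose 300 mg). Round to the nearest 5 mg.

600 mg

CrCl = (140 − 22) × 43 / (72 × 0.68) × 0.85 = 5074.0 / 48.96 × 0.85 ≈ 88.1 mL/min
CrCl ≈ 88 mL/min.
atorgliptin: ≥ 35 mL/min → 100% of 300 mg = 300 mg.
juxtatadine: ≥ 70 mL/min → 100% of 300 mg = 300 mg.
Total = 300 + 300 = 600 mg.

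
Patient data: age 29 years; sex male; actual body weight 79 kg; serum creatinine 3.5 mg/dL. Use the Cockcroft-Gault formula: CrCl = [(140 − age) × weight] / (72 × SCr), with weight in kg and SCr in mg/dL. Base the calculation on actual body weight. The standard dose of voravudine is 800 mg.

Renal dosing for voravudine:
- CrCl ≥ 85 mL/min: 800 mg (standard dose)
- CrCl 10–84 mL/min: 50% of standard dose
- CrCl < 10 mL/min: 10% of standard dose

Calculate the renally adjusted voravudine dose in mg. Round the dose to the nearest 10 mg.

CrCl = (140 − 29) × 79 / (72 × 3.5) = 8769.0 / 252.00 ≈ 34.8 mL/min
CrCl ≈ 35 mL/min → bracket 10–84 mL/min.
50% of 800 mg = 400 mg

400 mg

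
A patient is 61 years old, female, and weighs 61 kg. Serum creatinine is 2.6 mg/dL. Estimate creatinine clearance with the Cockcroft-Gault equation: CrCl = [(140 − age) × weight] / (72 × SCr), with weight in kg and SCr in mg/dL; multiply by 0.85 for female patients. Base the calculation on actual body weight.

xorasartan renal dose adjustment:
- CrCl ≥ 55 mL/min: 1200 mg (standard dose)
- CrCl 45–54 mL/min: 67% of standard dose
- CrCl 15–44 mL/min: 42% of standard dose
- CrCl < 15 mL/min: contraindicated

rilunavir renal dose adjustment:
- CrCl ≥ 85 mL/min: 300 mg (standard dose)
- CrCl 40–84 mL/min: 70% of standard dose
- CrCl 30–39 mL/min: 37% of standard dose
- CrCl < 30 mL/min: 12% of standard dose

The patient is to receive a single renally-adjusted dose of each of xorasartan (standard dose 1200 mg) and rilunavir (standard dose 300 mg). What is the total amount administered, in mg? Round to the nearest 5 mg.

540 mg

CrCl = (140 − 61) × 61 / (72 × 2.6) × 0.85 = 4819.0 / 187.20 × 0.85 ≈ 21.9 mL/min
CrCl ≈ 22 mL/min.
xorasartan: 15–44 mL/min → 42% of 1200 mg = 504 mg.
rilunavir: < 30 mL/min → 12% of 300 mg = 36 mg.
Total = 504 + 36 = 540 mg.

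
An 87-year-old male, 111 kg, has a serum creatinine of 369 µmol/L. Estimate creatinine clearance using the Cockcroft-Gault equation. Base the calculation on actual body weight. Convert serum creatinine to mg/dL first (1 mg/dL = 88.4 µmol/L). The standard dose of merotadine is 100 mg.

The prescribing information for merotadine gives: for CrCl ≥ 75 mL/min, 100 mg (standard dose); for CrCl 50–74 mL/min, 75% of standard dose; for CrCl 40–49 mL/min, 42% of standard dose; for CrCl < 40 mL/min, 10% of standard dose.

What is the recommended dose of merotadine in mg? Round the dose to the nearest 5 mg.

10 mg

SCr = 369 / 88.4 = 4.174 mg/dL
CrCl = (140 − 87) × 111 / (72 × 4.174) = 5883.0 / 300.53 ≈ 19.6 mL/min
CrCl ≈ 20 mL/min → bracket < 40 mL/min.
10% of 100 mg = 10 mg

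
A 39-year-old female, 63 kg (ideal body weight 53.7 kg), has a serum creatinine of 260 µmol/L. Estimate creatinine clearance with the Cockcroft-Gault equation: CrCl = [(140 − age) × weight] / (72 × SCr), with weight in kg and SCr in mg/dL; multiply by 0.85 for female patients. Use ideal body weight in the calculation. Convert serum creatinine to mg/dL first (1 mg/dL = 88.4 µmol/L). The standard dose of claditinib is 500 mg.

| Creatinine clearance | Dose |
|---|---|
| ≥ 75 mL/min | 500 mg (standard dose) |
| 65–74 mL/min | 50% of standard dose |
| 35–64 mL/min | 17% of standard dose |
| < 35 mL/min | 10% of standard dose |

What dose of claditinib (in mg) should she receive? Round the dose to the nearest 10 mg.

50 mg

SCr = 260 / 88.4 = 2.941 mg/dL
CrCl = (140 − 39) × 53.7 / (72 × 2.941) × 0.85 = 5423.7 / 211.75 × 0.85 ≈ 21.8 mL/min
CrCl ≈ 22 mL/min → bracket < 35 mL/min.
10% of 500 mg = 50 mg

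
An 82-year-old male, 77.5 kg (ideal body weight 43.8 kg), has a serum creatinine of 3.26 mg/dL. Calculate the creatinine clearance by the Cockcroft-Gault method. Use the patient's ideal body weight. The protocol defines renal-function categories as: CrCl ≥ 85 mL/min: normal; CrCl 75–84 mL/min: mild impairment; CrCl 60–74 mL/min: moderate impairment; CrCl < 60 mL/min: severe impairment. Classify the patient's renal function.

severe impairment

CrCl = (140 − 82) × 43.8 / (72 × 3.26) = 2540.4 / 234.72 ≈ 10.8 mL/min
11 mL/min falls in the 'severe impairment' range.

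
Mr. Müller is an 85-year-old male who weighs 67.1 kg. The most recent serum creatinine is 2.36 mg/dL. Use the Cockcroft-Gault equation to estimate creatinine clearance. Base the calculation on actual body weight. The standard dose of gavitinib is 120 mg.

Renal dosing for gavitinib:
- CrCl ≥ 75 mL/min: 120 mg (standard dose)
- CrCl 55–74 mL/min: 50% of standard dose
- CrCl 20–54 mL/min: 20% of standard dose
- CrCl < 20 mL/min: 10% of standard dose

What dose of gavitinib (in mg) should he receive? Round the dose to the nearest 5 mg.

CrCl = (140 − 85) × 67.1 / (72 × 2.36) = 3690.5 / 169.92 ≈ 21.7 mL/min
CrCl ≈ 22 mL/min → bracket 20–54 mL/min.
20% of 120 mg = 24 mg → 25 mg

25 mg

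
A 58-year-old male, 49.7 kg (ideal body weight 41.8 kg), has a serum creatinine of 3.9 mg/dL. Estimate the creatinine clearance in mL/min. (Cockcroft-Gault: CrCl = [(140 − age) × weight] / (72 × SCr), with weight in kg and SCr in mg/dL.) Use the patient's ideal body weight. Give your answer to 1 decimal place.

12.2 mL/min

CrCl = (140 − 58) × 41.8 / (72 × 3.9) = 3427.6 / 280.80 ≈ 12.2 mL/min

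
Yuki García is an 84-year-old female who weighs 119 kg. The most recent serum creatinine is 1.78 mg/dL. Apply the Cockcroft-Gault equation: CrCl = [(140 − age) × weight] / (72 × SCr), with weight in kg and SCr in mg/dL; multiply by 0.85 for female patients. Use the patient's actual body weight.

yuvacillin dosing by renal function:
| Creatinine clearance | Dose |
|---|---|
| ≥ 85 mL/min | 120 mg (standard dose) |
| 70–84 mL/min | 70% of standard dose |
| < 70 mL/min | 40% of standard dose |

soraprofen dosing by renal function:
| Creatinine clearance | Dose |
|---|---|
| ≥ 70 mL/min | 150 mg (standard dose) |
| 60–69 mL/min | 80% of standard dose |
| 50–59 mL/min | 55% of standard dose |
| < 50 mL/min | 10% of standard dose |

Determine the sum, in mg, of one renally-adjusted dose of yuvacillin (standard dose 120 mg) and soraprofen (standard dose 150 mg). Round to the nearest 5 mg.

CrCl = (140 − 84) × 119 / (72 × 1.78) × 0.85 = 6664.0 / 128.16 × 0.85 ≈ 44.2 mL/min
CrCl ≈ 44 mL/min.
yuvacillin: < 70 mL/min → 40% of 120 mg = 48 mg.
soraprofen: < 50 mL/min → 10% of 150 mg = 15 mg.
Total = 48 + 15 = 63 mg.

65 mg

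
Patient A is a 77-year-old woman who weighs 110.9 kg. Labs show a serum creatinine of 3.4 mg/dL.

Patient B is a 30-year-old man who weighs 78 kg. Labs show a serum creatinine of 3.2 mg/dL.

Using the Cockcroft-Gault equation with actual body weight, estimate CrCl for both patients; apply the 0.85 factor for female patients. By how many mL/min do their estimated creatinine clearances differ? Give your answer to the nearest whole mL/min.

Patient A: CrCl = (140 − 77) × 110.9 / (72 × 3.4) × 0.85 = 6986.7 / 244.80 × 0.85 ≈ 24.3 mL/min
Patient B: CrCl = (140 − 30) × 78 / (72 × 3.2) = 8580.0 / 230.40 ≈ 37.2 mL/min
|24.3 − 37.2| = 12.9 mL/min

13 mL/min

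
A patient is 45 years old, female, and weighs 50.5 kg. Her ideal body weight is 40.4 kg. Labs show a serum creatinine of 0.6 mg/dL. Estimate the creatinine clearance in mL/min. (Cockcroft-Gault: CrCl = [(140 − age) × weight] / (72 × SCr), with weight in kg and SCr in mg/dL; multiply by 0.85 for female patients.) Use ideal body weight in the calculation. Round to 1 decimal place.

75.5 mL/min

CrCl = (140 − 45) × 40.4 / (72 × 0.6) × 0.85 = 3838.0 / 43.20 × 0.85 ≈ 75.5 mL/min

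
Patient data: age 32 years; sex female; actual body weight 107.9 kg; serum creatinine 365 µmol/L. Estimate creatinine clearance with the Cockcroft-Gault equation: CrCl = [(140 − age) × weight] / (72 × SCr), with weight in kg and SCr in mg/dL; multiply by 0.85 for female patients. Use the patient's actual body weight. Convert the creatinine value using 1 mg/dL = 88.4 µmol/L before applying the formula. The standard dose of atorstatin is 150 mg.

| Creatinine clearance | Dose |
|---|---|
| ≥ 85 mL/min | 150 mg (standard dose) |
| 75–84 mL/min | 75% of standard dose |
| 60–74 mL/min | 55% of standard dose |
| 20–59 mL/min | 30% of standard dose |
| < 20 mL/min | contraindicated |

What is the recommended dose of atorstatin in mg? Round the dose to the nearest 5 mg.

SCr = 365 / 88.4 = 4.129 mg/dL
CrCl = (140 − 32) × 107.9 / (72 × 4.129) × 0.85 = 11653.2 / 297.29 × 0.85 ≈ 33.3 mL/min
CrCl ≈ 33 mL/min → bracket 20–59 mL/min.
30% of 150 mg = 45 mg

45 mg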